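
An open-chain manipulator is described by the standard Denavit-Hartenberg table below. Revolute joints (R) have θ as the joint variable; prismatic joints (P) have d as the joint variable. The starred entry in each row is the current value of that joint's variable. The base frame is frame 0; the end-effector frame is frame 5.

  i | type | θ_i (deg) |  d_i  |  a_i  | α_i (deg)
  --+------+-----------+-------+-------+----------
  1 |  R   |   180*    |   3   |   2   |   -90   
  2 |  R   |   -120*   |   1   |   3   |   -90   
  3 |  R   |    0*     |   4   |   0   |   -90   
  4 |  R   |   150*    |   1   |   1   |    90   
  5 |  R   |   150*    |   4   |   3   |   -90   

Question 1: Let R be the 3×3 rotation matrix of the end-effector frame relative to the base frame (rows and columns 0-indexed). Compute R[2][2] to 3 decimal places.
0.500

End-effector z-axis (col 2 of R) = (0.0000,-0.8660,0.5000)
R[2][2] = 0.5000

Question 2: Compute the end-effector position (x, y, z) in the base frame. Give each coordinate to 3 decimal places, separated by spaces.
after link 1: o_1 = (-2.0000, 0.0000, 3.0000)
after link 2: o_2 = (-0.5000, -1.0000, 5.5981)
after link 3: o_3 = (-3.9641, -1.0000, 7.5981)
after link 4: o_4 = (-3.9641, 0.0000, 6.5981)
after link 5: o_5 = (0.0359, 1.5000, 9.1962)

0.036 1.500 9.196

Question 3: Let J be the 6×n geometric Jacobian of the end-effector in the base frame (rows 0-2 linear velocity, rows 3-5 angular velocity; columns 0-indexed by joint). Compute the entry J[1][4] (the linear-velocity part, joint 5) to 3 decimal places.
-2.598

axis z_4 = (1.0000,0.0000,0.0000); lever o_n−o_4 = (4.0000,1.5000,2.5981)
cross product → J_v[:, 4] = (-0.0000,-2.5981,1.5000)
J_ω[:, 4] = z_4
entry J[1][4] = -2.5981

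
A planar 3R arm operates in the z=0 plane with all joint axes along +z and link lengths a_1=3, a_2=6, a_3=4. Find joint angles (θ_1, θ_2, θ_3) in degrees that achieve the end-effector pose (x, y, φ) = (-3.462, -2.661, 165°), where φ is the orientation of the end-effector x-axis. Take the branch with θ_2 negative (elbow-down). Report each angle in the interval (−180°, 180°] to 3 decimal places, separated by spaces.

42.405 -149.998 -87.407

wrist centre = target − a_3·(cos φ, sin φ) = (0.4017, -3.6963)
cos θ_2 = (13.8238−3²−6²)/(2·3·6) = -0.8660; θ_2 = -149.9977° (elbow-down)
β = atan2(-3.6963,0.4017) = -83.7976°; ψ = atan2(-3.0002,-2.1960) = -126.2026°
θ_1 = β − ψ = 42.4050°
θ_3 = φ − θ_1 − θ_2 = -87.4073° (wrapped to (-180°,180°])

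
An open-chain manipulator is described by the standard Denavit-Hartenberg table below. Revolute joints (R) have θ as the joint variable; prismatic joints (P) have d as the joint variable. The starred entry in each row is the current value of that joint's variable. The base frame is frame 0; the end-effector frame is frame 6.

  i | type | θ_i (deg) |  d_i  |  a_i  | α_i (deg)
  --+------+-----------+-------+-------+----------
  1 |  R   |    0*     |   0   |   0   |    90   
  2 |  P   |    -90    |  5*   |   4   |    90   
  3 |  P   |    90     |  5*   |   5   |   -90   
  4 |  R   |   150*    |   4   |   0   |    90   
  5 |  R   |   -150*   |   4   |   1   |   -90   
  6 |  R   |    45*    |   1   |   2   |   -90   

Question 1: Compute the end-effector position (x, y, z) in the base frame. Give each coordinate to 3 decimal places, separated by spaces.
-3.556 -12.671 -2.073

after link 1: o_1 = (0.0000, 0.0000, 0.0000)
after link 2: o_2 = (0.0000, -5.0000, -4.0000)
after link 3: o_3 = (-5.0000, -10.0000, -4.0000)
after link 4: o_4 = (-5.0000, -10.0000, 0.0000)
after link 5: o_5 = (-1.9689, -12.7500, -0.5000)
after link 6: o_6 = (-3.5560, -12.6705, -2.0731)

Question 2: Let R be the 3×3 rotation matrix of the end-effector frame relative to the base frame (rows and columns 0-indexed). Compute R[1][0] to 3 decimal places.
End-effector x-axis (col 0 of R) = (-0.9186,-0.1768,-0.3536)
R[1][0] = -0.1768

-0.177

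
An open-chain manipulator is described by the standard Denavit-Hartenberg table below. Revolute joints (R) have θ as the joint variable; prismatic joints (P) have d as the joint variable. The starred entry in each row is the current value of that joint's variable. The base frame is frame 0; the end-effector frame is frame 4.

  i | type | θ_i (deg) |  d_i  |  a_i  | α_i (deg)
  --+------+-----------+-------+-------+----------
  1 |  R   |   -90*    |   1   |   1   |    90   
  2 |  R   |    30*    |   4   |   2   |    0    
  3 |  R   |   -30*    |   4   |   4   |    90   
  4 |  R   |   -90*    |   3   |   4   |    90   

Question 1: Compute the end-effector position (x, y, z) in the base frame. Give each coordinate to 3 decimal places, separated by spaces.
after link 1: o_1 = (0.0000, -1.0000, 1.0000)
after link 2: o_2 = (-4.0000, -2.7321, 2.0000)
after link 3: o_3 = (-8.0000, -6.7321, 2.0000)
after link 4: o_4 = (-4.0000, -6.7321, -1.0000)

-4.000 -6.732 -1.000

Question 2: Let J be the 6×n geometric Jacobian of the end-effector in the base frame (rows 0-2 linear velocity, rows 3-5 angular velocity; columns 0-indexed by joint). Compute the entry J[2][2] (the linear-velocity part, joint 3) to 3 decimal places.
axis z_2 = (-1.0000,-0.0000,0.0000); lever o_n−o_2 = (0.0000,-4.0000,-3.0000)
cross product → J_v[:, 2] = (0.0000,-3.0000,4.0000)
J_ω[:, 2] = z_2
entry J[2][2] = 4.0000

4.000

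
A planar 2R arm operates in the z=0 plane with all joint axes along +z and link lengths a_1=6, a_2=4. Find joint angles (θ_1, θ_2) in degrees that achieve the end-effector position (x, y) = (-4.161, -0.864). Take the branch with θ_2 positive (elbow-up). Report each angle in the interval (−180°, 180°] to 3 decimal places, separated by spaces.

150.003 134.997

cos θ_2 = (18.0604−6²−4²)/(2·6·4) = -0.7071; θ_2 = 134.9974° (elbow-up)
β = atan2(-0.8640,-4.1610) = -168.2697°; ψ = atan2(2.8286,3.1717) = 41.7269°
θ_1 = β − ψ = -209.9966°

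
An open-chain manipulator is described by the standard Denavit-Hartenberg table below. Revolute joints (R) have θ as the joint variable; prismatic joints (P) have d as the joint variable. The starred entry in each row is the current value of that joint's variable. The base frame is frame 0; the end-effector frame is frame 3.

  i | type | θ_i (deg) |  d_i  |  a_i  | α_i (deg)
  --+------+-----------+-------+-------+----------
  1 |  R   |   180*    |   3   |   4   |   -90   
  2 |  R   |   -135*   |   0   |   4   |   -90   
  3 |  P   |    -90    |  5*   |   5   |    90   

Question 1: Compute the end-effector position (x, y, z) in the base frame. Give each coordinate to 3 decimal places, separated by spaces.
after link 1: o_1 = (-4.0000, 0.0000, 3.0000)
after link 2: o_2 = (-1.1716, 0.0000, 5.8284)
after link 3: o_3 = (-4.7071, -5.0000, 9.3640)

-4.707 -5.000 9.364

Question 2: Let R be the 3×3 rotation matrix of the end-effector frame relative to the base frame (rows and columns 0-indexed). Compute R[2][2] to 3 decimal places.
End-effector z-axis (col 2 of R) = (-0.7071,-0.0000,-0.7071)
R[2][2] = -0.7071

-0.707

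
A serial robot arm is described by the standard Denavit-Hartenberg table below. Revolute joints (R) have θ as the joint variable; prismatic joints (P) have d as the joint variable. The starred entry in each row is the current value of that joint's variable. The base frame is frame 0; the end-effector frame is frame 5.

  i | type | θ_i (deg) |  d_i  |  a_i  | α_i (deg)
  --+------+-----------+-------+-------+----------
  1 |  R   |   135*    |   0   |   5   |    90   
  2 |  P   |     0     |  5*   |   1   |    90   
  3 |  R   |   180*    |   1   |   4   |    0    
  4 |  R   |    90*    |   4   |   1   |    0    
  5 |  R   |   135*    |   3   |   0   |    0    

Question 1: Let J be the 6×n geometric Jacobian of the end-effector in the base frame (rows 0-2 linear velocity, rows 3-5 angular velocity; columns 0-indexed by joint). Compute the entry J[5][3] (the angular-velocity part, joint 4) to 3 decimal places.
axis z_3 = (0.0000,0.0000,-1.0000); lever o_n−o_3 = (-0.7071,-0.7071,-7.0000)
cross product → J_v[:, 3] = (-0.7071,0.7071,-0.0000)
J_ω[:, 3] = z_3
entry J[5][3] = -1.0000

-1.000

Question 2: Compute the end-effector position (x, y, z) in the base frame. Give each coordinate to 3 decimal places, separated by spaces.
after link 1: o_1 = (-3.5355, 3.5355, 0.0000)
after link 2: o_2 = (-0.7071, 7.7782, 0.0000)
after link 3: o_3 = (2.1213, 4.9497, -1.0000)
after link 4: o_4 = (1.4142, 4.2426, -5.0000)
after link 5: o_5 = (1.4142, 4.2426, -8.0000)

1.414 4.243 -8.000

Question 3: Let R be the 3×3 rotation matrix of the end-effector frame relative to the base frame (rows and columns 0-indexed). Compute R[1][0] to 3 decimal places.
End-effector x-axis (col 0 of R) = (-0.0000,1.0000,0.0000)
R[1][0] = 1.0000

1.000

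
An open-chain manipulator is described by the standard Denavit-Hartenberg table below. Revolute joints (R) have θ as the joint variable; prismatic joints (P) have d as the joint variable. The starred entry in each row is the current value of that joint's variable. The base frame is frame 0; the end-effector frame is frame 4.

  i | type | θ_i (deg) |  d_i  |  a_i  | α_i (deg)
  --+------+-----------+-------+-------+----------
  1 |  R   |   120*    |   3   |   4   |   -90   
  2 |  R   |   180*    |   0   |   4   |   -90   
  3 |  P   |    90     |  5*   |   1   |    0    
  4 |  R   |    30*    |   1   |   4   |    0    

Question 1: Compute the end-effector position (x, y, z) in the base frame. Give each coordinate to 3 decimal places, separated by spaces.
after link 1: o_1 = (-2.0000, 3.4641, 3.0000)
after link 2: o_2 = (-0.0000, -0.0000, 3.0000)
after link 3: o_3 = (0.8660, 0.5000, 8.0000)
after link 4: o_4 = (2.8660, 3.9641, 9.0000)

2.866 3.964 9.000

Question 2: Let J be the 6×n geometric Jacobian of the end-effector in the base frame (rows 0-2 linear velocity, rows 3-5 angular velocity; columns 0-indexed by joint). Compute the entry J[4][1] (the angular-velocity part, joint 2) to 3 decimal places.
axis z_1 = (-0.8660,-0.5000,0.0000); lever o_n−o_1 = (4.8660,0.5000,6.0000)
cross product → J_v[:, 1] = (-3.0000,5.1962,2.0000)
J_ω[:, 1] = z_1
entry J[4][1] = -0.5000

-0.500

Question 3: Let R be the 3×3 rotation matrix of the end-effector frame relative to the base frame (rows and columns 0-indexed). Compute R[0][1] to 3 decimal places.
End-effector y-axis (col 1 of R) = (-0.8660,0.5000,0.0000)
R[0][1] = -0.8660

-0.866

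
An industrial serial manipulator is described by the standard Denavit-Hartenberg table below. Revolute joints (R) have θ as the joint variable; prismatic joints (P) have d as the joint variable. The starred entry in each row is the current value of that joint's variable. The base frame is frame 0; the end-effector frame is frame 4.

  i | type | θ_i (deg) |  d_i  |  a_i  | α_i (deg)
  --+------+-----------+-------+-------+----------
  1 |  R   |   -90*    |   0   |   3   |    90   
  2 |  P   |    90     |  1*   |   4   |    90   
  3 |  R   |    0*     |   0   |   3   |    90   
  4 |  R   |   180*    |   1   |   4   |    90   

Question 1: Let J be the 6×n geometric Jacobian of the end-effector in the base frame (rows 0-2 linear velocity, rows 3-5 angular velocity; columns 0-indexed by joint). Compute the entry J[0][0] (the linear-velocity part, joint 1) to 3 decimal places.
3.000

axis z_0 = ẑ; lever o_n−o_0 = (0.0000,-3.0000,3.0000)
cross product → J_v[:, 0] = (3.0000,0.0000,-0.0000)
J_ω[:, 0] = z_0
entry J[0][0] = 3.0000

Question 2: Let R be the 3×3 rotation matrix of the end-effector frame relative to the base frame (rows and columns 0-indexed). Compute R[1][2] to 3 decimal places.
-1.000

End-effector z-axis (col 2 of R) = (0.0000,-1.0000,0.0000)
R[1][2] = -1.0000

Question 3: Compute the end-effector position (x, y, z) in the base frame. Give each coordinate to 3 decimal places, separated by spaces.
0.000 -3.000 3.000

after link 1: o_1 = (0.0000, -3.0000, 0.0000)
after link 2: o_2 = (-1.0000, -3.0000, 4.0000)
after link 3: o_3 = (-1.0000, -3.0000, 7.0000)
after link 4: o_4 = (0.0000, -3.0000, 3.0000)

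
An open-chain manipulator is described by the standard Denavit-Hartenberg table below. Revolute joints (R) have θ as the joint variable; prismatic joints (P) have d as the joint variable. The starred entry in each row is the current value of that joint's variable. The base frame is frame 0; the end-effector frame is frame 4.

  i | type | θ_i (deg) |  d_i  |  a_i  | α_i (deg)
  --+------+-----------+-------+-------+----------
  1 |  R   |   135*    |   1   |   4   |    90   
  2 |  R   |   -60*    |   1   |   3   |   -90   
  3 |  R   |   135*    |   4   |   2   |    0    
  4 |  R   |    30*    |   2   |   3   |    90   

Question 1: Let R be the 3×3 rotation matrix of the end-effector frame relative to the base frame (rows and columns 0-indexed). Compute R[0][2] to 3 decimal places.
-0.775

End-effector z-axis (col 2 of R) = (-0.7745,-0.5915,-0.2241)
R[0][2] = -0.7745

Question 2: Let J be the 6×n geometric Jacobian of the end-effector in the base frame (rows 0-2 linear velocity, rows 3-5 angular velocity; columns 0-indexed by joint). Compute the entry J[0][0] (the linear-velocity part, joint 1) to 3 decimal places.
axis z_0 = ẑ; lever o_n−o_0 = (-6.8807,5.1969,5.1362)
cross product → J_v[:, 0] = (-5.1969,-6.8807,0.0000)
J_ω[:, 0] = z_0
entry J[0][0] = -5.1969

-5.197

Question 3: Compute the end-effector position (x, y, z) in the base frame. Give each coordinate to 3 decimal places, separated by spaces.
-6.881 5.197 5.136

after link 1: o_1 = (-2.8284, 2.8284, 1.0000)
after link 2: o_2 = (-3.1820, 4.5962, -1.5981)
after link 3: o_3 = (-6.1315, 5.5457, 1.6267)
after link 4: o_4 = (-6.8807, 5.1969, 5.1362)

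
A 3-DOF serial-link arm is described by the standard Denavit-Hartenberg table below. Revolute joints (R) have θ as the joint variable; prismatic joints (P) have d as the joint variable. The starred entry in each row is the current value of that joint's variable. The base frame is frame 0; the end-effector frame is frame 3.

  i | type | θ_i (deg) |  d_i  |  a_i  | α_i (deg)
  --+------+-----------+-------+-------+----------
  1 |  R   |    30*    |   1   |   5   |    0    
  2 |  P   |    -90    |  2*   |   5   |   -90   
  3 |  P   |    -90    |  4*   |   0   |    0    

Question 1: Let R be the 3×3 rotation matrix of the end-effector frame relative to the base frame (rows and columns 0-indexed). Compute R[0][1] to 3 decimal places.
End-effector y-axis (col 1 of R) = (0.5000,-0.8660,-0.0000)
R[0][1] = 0.5000

0.500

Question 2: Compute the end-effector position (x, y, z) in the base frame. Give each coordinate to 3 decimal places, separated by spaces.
after link 1: o_1 = (4.3301, 2.5000, 1.0000)
after link 2: o_2 = (6.8301, -1.8301, 3.0000)
after link 3: o_3 = (10.2942, 0.1699, 3.0000)

10.294 0.170 3.000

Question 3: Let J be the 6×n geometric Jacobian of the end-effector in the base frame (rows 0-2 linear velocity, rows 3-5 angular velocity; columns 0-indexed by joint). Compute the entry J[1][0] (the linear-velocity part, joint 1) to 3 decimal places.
axis z_0 = ẑ; lever o_n−o_0 = (10.2942,0.1699,3.0000)
cross product → J_v[:, 0] = (-0.1699,10.2942,0.0000)
J_ω[:, 0] = z_0
entry J[1][0] = 10.2942

10.294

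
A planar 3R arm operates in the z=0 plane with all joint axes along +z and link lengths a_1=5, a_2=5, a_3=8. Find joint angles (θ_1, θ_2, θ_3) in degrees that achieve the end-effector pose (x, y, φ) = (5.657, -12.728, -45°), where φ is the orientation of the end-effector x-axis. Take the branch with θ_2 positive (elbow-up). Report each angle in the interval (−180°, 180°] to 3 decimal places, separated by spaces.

-134.998 89.999 -0.001

wrist centre = target − a_3·(cos φ, sin φ) = (0.0001, -7.0711)
cos θ_2 = (50.0011−5²−5²)/(2·5·5) = 0.0000; θ_2 = 89.9987° (elbow-up)
β = atan2(-7.0711,0.0001) = -89.9988°; ψ = atan2(5.0000,5.0001) = 44.9994°
θ_1 = β − ψ = -134.9982°
θ_3 = φ − θ_1 − θ_2 = -0.0005° (wrapped to (-180°,180°])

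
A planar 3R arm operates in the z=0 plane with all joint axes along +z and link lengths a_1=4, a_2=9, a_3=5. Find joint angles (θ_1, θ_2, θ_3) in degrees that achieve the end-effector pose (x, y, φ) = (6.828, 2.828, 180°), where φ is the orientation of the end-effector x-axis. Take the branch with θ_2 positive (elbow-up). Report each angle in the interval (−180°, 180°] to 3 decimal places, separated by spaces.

wrist centre = target − a_3·(cos φ, sin φ) = (11.8280, 2.8280)
cos θ_2 = (147.8992−4²−9²)/(2·4·9) = 0.7069; θ_2 = 45.0141° (elbow-up)
β = atan2(2.8280,11.8280) = 13.4466°; ψ = atan2(6.3655,10.3624) = 31.5620°
θ_1 = β − ψ = -18.1154°
θ_3 = φ − θ_1 − θ_2 = 153.1013° (wrapped to (-180°,180°])

-18.115 45.014 153.101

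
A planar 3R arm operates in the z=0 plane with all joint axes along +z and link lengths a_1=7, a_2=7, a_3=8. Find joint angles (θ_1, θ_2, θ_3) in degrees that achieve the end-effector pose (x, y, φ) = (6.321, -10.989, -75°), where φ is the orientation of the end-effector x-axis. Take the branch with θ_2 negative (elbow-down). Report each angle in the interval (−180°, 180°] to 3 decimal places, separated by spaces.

wrist centre = target − a_3·(cos φ, sin φ) = (4.2504, -3.2616)
cos θ_2 = (28.7043−7²−7²)/(2·7·7) = -0.7071; θ_2 = -134.9994° (elbow-down)
β = atan2(-3.2616,4.2504) = -37.5009°; ψ = atan2(-4.9498,2.0503) = -67.4997°
θ_1 = β − ψ = 29.9988°
θ_3 = φ − θ_1 − θ_2 = 30.0006° (wrapped to (-180°,180°])

29.999 -134.999 30.001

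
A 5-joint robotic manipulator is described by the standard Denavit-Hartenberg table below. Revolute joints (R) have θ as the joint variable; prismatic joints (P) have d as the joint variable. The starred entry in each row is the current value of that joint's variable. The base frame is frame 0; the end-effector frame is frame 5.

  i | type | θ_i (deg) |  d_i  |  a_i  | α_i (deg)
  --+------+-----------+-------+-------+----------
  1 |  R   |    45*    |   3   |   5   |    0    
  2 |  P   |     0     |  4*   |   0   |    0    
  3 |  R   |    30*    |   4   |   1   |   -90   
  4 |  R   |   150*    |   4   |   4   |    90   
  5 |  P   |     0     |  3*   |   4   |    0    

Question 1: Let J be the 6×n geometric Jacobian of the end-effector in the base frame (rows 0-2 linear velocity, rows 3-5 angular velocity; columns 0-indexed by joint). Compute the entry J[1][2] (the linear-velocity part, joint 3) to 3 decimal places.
-5.010

axis z_2 = (0.0000,0.0000,1.0000); lever o_n−o_2 = (-5.0098,-3.2420,-2.5981)
cross product → J_v[:, 2] = (3.2420,-5.0098,0.0000)
J_ω[:, 2] = z_2
entry J[1][2] = -5.0098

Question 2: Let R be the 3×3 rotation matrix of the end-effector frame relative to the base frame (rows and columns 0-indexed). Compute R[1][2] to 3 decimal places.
0.483

End-effector z-axis (col 2 of R) = (0.1294,0.4830,-0.8660)
R[1][2] = 0.4830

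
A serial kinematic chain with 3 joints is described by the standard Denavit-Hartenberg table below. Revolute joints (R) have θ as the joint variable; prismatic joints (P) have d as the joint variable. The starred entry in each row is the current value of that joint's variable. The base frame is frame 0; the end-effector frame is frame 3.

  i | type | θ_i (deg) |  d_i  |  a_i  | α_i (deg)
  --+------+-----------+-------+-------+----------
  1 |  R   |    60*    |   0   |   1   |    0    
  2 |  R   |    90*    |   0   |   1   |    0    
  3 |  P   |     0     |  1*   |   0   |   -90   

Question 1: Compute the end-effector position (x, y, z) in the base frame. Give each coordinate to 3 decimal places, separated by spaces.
-0.366 1.366 1.000

after link 1: o_1 = (0.5000, 0.8660, 0.0000)
after link 2: o_2 = (-0.3660, 1.3660, 0.0000)
after link 3: o_3 = (-0.3660, 1.3660, 1.0000)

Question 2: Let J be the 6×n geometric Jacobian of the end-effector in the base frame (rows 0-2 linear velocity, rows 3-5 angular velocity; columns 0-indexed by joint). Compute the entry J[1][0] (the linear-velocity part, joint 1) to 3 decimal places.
axis z_0 = ẑ; lever o_n−o_0 = (-0.3660,1.3660,1.0000)
cross product → J_v[:, 0] = (-1.3660,-0.3660,0.0000)
J_ω[:, 0] = z_0
entry J[1][0] = -0.3660

-0.366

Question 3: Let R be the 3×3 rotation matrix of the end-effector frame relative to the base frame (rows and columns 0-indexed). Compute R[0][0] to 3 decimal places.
-0.866

End-effector x-axis (col 0 of R) = (-0.8660,0.5000,0.0000)
R[0][0] = -0.8660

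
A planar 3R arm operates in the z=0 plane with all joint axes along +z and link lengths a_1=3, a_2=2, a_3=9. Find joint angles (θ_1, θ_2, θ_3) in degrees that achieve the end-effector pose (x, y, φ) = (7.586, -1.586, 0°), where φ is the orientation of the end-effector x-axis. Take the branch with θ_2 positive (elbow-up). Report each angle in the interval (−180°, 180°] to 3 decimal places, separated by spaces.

-173.445 135.000 38.446

wrist centre = target − a_3·(cos φ, sin φ) = (-1.4140, -1.5860)
cos θ_2 = (4.5148−3²−2²)/(2·3·2) = -0.7071; θ_2 = 134.9995° (elbow-up)
β = atan2(-1.5860,-1.4140) = -131.7186°; ψ = atan2(1.4142,1.5858) = 41.7268°
θ_1 = β − ψ = -173.4454°
θ_3 = φ − θ_1 − θ_2 = 38.4459° (wrapped to (-180°,180°])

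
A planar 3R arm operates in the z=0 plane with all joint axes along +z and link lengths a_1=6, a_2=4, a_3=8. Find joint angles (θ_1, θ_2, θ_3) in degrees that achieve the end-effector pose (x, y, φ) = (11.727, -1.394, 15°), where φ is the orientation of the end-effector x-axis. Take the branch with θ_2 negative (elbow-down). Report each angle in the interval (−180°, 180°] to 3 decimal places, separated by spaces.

wrist centre = target − a_3·(cos φ, sin φ) = (3.9996, -3.4646)
cos θ_2 = (27.9999−6²−4²)/(2·6·4) = -0.5000; θ_2 = -120.0002° (elbow-down)
β = atan2(-3.4646,3.9996) = -40.9000°; ψ = atan2(-3.4641,4.0000) = -40.8934°
θ_1 = β − ψ = -0.0065°
θ_3 = φ − θ_1 − θ_2 = 135.0067° (wrapped to (-180°,180°])

-0.007 -120.000 135.007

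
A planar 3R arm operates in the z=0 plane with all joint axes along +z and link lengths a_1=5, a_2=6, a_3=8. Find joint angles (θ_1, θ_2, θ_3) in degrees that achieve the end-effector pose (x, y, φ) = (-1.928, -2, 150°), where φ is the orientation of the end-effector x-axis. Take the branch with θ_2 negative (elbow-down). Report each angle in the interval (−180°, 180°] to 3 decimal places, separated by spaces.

-0.000 -89.998 -120.002

wrist centre = target − a_3·(cos φ, sin φ) = (5.0002, -6.0000)
cos θ_2 = (61.0020−5²−6²)/(2·5·6) = 0.0000; θ_2 = -89.9981° (elbow-down)
β = atan2(-6.0000,5.0002) = -50.1933°; ψ = atan2(-6.0000,5.0002) = -50.1933°
θ_1 = β − ψ = -0.0000°
θ_3 = φ − θ_1 − θ_2 = -120.0019° (wrapped to (-180°,180°])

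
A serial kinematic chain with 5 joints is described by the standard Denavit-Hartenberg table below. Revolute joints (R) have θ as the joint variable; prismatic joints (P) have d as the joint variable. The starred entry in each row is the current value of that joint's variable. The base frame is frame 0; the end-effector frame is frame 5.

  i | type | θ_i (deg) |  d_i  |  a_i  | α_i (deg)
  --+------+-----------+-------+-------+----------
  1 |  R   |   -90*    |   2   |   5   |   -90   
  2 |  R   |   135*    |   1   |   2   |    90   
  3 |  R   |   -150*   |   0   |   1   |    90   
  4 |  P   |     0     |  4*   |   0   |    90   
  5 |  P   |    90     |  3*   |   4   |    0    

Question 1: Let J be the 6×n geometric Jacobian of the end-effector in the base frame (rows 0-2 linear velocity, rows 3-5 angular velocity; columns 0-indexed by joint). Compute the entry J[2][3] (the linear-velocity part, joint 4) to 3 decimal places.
prismatic axis z_3 = (0.8660,-0.3536,0.3536)
J_v[:, 3] = z_3; J_ω[:, 3] = (0,0,0)
entry J[2][3] = 0.3536

0.354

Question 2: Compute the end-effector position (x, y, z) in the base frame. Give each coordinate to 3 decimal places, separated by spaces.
after link 1: o_1 = (0.0000, -5.0000, 2.0000)
after link 2: o_2 = (1.0000, -3.5858, 0.5858)
after link 3: o_3 = (0.5000, -4.1982, 1.1982)
after link 4: o_4 = (3.9641, -5.6124, 2.6124)
after link 5: o_5 = (7.4282, -4.9053, 6.1479)

7.428 -4.905 6.148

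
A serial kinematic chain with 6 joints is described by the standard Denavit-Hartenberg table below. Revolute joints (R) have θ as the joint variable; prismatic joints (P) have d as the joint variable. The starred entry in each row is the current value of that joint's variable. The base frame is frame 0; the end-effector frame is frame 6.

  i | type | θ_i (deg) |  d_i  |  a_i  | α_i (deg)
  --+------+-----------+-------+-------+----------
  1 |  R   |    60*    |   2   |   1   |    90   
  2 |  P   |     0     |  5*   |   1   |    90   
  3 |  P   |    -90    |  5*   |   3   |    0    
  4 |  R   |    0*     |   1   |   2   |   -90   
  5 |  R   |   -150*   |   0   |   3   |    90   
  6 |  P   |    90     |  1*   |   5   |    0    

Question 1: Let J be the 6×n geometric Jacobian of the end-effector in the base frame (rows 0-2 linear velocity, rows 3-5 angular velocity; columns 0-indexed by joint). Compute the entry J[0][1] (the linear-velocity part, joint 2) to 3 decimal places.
0.866

prismatic axis z_1 = (0.8660,-0.5000,0.0000)
J_v[:, 1] = z_1; J_ω[:, 1] = (0,0,0)
entry J[0][1] = 0.8660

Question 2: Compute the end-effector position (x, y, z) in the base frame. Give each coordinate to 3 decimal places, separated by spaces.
after link 1: o_1 = (0.5000, 0.8660, 2.0000)
after link 2: o_2 = (5.3301, -0.7679, 2.0000)
after link 3: o_3 = (2.7321, 0.7321, -3.0000)
after link 4: o_4 = (1.0000, 1.7321, -4.0000)
after link 5: o_5 = (3.2500, 0.4330, -5.5000)
after link 6: o_6 = (6.1830, 4.5131, -4.6340)

6.183 4.513 -4.634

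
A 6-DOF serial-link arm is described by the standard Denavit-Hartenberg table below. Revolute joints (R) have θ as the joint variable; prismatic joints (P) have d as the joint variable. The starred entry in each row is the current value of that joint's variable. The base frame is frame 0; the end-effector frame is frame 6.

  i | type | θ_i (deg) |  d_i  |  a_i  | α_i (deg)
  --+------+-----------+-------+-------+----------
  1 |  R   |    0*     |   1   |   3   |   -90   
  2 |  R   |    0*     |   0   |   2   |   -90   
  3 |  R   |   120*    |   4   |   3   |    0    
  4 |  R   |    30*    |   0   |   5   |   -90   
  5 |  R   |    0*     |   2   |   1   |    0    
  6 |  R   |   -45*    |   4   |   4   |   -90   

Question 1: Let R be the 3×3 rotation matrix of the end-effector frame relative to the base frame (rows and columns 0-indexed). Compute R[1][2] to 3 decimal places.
-0.354

End-effector z-axis (col 2 of R) = (-0.6124,-0.3536,0.7071)
R[1][2] = -0.3536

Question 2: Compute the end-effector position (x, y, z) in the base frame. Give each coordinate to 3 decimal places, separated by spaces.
-7.146 -1.816 -5.828

after link 1: o_1 = (3.0000, 0.0000, 1.0000)
after link 2: o_2 = (5.0000, 0.0000, 1.0000)
after link 3: o_3 = (3.5000, -2.5981, -3.0000)
after link 4: o_4 = (-0.8301, -5.0981, -3.0000)
after link 5: o_5 = (-2.6962, -3.8660, -3.0000)
after link 6: o_6 = (-7.1456, -1.8161, -5.8284)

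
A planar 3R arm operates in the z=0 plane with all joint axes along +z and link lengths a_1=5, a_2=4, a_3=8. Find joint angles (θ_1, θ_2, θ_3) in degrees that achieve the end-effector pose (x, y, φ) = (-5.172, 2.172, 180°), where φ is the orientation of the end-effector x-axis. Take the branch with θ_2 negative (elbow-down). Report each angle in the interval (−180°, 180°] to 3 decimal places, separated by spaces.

wrist centre = target − a_3·(cos φ, sin φ) = (2.8280, 2.1720)
cos θ_2 = (12.7152−5²−4²)/(2·5·4) = -0.7071; θ_2 = -135.0011° (elbow-down)
β = atan2(2.1720,2.8280) = 37.5255°; ψ = atan2(-2.8284,2.1715) = -52.4843°
θ_1 = β − ψ = 90.0098°
θ_3 = φ − θ_1 − θ_2 = -135.0087° (wrapped to (-180°,180°])

90.010 -135.001 -135.009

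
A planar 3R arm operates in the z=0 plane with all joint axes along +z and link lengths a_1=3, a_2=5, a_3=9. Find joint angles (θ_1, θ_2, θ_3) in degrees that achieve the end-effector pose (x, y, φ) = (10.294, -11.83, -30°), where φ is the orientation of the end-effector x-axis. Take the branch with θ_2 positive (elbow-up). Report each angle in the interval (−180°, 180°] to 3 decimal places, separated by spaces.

wrist centre = target − a_3·(cos φ, sin φ) = (2.4998, -7.3300)
cos θ_2 = (59.9778−3²−5²)/(2·3·5) = 0.8659; θ_2 = 30.0115° (elbow-up)
β = atan2(-7.3300,2.4998) = -71.1689°; ψ = atan2(2.5009,7.3296) = 18.8396°
θ_1 = β − ψ = -90.0086°
θ_3 = φ − θ_1 − θ_2 = 29.9971° (wrapped to (-180°,180°])

-90.009 30.011 29.997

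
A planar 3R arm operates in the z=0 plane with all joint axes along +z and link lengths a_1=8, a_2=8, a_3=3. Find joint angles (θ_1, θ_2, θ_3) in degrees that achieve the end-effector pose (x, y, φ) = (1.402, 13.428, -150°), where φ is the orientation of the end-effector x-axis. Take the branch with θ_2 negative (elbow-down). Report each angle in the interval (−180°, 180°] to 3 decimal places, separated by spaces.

wrist centre = target − a_3·(cos φ, sin φ) = (4.0001, 14.9280)
cos θ_2 = (238.8458−8²−8²)/(2·8·8) = 0.8660; θ_2 = -30.0049° (elbow-down)
β = atan2(14.9280,4.0001) = 74.9995°; ψ = atan2(-4.0006,14.9279) = -15.0024°
θ_1 = β − ψ = 90.0020°
θ_3 = φ − θ_1 − θ_2 = 150.0029° (wrapped to (-180°,180°])

90.002 -30.005 150.003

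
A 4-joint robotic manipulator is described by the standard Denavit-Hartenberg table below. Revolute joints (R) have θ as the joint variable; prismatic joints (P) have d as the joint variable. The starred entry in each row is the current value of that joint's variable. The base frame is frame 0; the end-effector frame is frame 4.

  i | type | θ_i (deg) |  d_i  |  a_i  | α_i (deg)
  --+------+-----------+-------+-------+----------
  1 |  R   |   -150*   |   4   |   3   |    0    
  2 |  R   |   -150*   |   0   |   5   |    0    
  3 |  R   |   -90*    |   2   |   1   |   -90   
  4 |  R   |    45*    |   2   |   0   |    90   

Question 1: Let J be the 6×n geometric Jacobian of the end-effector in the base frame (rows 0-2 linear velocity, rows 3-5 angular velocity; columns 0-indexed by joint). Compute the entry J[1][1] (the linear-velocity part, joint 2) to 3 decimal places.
axis z_1 = (0.0000,0.0000,1.0000); lever o_n−o_1 = (4.3660,5.5622,2.0000)
cross product → J_v[:, 1] = (-5.5622,4.3660,0.0000)
J_ω[:, 1] = z_1
entry J[1][1] = 4.3660

4.366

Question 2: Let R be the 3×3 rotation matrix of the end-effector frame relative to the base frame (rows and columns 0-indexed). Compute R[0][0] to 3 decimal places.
0.612

End-effector x-axis (col 0 of R) = (0.6124,-0.3536,-0.7071)
R[0][0] = 0.6124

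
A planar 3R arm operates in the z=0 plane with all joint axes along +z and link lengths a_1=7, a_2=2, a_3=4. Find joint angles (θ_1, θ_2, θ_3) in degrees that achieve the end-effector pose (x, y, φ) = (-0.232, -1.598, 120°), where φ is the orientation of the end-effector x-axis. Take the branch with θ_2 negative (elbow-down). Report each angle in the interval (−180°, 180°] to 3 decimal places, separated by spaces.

wrist centre = target − a_3·(cos φ, sin φ) = (1.7680, -5.0621)
cos θ_2 = (28.7507−7²−2²)/(2·7·2) = -0.8660; θ_2 = -150.0024° (elbow-down)
β = atan2(-5.0621,1.7680) = -70.7476°; ψ = atan2(-0.9999,5.2679) = -10.7477°
θ_1 = β − ψ = -59.9999°
θ_3 = φ − θ_1 − θ_2 = -29.9977° (wrapped to (-180°,180°])

-60.000 -150.002 -29.998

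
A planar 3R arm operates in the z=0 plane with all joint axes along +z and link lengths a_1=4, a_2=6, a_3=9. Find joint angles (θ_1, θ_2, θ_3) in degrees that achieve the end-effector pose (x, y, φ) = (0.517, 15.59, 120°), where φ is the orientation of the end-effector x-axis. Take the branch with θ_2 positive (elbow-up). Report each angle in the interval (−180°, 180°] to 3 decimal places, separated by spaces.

wrist centre = target − a_3·(cos φ, sin φ) = (5.0170, 7.7958)
cos θ_2 = (85.9443−4²−6²)/(2·4·6) = 0.7072; θ_2 = 44.9946° (elbow-up)
β = atan2(7.7958,5.0170) = 57.2365°; ψ = atan2(4.2422,8.2430) = 27.2324°
θ_1 = β − ψ = 30.0042°
θ_3 = φ − θ_1 − θ_2 = 45.0013° (wrapped to (-180°,180°])

30.004 44.995 45.001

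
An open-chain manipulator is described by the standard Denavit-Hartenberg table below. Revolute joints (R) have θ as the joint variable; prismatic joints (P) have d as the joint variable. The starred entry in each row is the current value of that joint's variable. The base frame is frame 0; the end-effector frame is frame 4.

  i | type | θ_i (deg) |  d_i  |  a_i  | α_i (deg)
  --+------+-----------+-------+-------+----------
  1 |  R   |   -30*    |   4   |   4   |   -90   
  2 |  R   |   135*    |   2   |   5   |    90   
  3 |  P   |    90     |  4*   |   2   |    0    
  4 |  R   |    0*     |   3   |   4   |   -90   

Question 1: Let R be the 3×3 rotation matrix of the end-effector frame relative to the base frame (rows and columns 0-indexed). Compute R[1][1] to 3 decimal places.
End-effector y-axis (col 1 of R) = (-0.6124,0.3536,0.7071)
R[1][1] = 0.3536

0.354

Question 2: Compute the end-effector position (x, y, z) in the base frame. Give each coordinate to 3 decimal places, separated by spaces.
8.689 4.221 -4.485

after link 1: o_1 = (3.4641, -2.0000, 4.0000)
after link 2: o_2 = (1.4022, 1.4998, 0.4645)
after link 3: o_3 = (4.8517, 1.8177, -2.3640)
after link 4: o_4 = (8.6888, 4.2211, -4.4853)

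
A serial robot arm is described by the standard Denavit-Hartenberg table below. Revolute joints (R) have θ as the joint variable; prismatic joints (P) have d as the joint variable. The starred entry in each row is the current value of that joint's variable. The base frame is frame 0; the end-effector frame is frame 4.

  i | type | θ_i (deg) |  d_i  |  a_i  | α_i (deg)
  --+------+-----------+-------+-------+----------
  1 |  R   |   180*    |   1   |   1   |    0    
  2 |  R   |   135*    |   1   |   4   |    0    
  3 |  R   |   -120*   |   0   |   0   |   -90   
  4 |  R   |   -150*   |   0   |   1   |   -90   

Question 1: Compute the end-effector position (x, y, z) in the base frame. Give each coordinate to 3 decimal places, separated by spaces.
after link 1: o_1 = (-1.0000, 0.0000, 1.0000)
after link 2: o_2 = (1.8284, -2.8284, 2.0000)
after link 3: o_3 = (1.8284, -2.8284, 2.0000)
after link 4: o_4 = (2.6649, -2.6043, 2.5000)

2.665 -2.604 2.500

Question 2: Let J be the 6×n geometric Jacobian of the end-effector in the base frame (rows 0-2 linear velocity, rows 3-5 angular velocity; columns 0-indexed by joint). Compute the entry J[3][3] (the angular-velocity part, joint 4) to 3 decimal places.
0.259

axis z_3 = (0.2588,-0.9659,0.0000); lever o_n−o_3 = (0.8365,0.2241,0.5000)
cross product → J_v[:, 3] = (-0.4830,-0.1294,0.8660)
J_ω[:, 3] = z_3
entry J[3][3] = 0.2588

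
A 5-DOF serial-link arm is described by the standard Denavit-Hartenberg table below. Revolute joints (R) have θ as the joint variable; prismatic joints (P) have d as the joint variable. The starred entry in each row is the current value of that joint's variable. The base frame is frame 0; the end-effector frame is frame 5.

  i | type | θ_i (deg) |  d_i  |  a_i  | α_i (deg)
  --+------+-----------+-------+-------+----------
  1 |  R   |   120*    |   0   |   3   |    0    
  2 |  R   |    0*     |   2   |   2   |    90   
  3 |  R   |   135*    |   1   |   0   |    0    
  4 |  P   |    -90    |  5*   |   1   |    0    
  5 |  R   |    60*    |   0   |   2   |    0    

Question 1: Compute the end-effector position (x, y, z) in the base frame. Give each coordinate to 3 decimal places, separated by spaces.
after link 1: o_1 = (-1.5000, 2.5981, 0.0000)
after link 2: o_2 = (-2.5000, 4.3301, 2.0000)
after link 3: o_3 = (-1.6340, 4.8301, 2.0000)
after link 4: o_4 = (2.3426, 7.9425, 2.7071)
after link 5: o_5 = (2.6014, 7.4942, 4.6390)

2.601 7.494 4.639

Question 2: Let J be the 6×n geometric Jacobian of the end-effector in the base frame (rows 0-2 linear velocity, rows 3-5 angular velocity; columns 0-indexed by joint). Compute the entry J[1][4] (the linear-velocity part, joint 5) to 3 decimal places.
axis z_4 = (0.8660,0.5000,0.0000); lever o_n−o_4 = (0.2588,-0.4483,1.9319)
cross product → J_v[:, 4] = (0.9659,-1.6730,-0.5176)
J_ω[:, 4] = z_4
entry J[1][4] = -1.6730

-1.673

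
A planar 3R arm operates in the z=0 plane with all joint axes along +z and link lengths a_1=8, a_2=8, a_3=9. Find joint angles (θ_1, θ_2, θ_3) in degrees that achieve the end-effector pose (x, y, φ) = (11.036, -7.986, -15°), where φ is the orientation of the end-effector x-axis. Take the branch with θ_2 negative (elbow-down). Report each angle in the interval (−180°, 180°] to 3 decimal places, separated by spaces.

wrist centre = target − a_3·(cos φ, sin φ) = (2.3427, -5.6566)
cos θ_2 = (37.4855−8²−8²)/(2·8·8) = -0.7071; θ_2 = -135.0030° (elbow-down)
β = atan2(-5.6566,2.3427) = -67.5033°; ψ = atan2(-5.6566,2.3428) = -67.5015°
θ_1 = β − ψ = -0.0018°
θ_3 = φ − θ_1 − θ_2 = 120.0048° (wrapped to (-180°,180°])

-0.002 -135.003 120.005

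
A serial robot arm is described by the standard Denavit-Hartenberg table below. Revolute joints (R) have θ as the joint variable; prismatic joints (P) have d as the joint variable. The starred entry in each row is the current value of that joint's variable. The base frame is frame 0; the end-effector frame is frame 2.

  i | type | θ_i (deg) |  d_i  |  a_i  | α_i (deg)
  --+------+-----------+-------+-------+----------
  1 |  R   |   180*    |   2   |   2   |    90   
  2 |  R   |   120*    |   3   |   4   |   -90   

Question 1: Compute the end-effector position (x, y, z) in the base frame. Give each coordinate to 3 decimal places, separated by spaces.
after link 1: o_1 = (-2.0000, 0.0000, 2.0000)
after link 2: o_2 = (-0.0000, 3.0000, 5.4641)

-0.000 3.000 5.464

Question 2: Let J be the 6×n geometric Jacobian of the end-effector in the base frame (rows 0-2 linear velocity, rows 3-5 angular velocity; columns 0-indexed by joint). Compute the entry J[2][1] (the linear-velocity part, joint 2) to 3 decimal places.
-2.000

axis z_1 = (0.0000,1.0000,0.0000); lever o_n−o_1 = (2.0000,3.0000,3.4641)
cross product → J_v[:, 1] = (3.4641,-0.0000,-2.0000)
J_ω[:, 1] = z_1
entry J[2][1] = -2.0000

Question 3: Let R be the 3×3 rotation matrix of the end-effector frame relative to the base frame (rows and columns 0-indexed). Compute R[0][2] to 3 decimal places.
0.866

End-effector z-axis (col 2 of R) = (0.8660,-0.0000,-0.5000)
R[0][2] = 0.8660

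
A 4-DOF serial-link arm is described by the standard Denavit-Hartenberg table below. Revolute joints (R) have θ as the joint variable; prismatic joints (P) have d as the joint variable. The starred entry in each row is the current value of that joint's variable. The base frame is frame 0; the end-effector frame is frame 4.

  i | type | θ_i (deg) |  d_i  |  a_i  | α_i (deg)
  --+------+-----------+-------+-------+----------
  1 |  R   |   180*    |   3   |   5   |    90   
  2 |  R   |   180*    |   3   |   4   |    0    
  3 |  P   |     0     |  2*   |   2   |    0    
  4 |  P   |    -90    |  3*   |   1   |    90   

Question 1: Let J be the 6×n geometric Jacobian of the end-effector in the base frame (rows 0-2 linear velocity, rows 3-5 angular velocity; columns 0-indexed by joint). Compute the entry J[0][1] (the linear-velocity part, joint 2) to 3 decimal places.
1.000

axis z_1 = (0.0000,1.0000,0.0000); lever o_n−o_1 = (6.0000,8.0000,1.0000)
cross product → J_v[:, 1] = (1.0000,0.0000,-6.0000)
J_ω[:, 1] = z_1
entry J[0][1] = 1.0000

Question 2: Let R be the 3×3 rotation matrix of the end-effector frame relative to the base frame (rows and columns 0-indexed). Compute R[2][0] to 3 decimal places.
1.000

End-effector x-axis (col 0 of R) = (-0.0000,-0.0000,1.0000)
R[2][0] = 1.0000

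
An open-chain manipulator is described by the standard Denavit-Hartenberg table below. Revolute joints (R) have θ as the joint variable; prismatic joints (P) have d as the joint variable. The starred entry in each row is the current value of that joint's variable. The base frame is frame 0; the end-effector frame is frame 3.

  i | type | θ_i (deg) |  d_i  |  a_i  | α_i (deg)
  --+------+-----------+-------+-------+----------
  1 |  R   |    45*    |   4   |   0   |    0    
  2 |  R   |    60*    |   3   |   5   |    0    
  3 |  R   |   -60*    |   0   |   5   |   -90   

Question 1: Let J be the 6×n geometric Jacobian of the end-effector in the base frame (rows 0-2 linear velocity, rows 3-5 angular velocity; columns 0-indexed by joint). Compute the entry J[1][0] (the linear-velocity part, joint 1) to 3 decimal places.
axis z_0 = ẑ; lever o_n−o_0 = (2.2414,8.3652,7.0000)
cross product → J_v[:, 0] = (-8.3652,2.2414,0.0000)
J_ω[:, 0] = z_0
entry J[1][0] = 2.2414

2.241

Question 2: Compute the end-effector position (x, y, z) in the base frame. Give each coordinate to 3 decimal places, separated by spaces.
after link 1: o_1 = (0.0000, 0.0000, 4.0000)
after link 2: o_2 = (-1.2941, 4.8296, 7.0000)
after link 3: o_3 = (2.2414, 8.3652, 7.0000)

2.241 8.365 7.000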